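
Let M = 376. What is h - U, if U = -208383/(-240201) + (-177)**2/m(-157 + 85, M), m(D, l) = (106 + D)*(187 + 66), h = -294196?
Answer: -202626580440029/688736334 ≈ -2.9420e+5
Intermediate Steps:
m(D, l) = 26818 + 253*D (m(D, l) = (106 + D)*253 = 26818 + 253*D)
U = 3105922565/688736334 (U = -208383/(-240201) + (-177)**2/(26818 + 253*(-157 + 85)) = -208383*(-1/240201) + 31329/(26818 + 253*(-72)) = 69461/80067 + 31329/(26818 - 18216) = 69461/80067 + 31329/8602 = 3105922565/688736334 ≈ 4.5096)
h - U = -294196 - 1*3105922565/688736334 = -294196 - 3105922565/688736334 = -202626580440029/688736334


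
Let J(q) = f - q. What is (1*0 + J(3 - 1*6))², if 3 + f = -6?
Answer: 36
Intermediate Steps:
f = -9 (f = -3 - 6 = -9)
J(q) = -9 - q
(1*0 + J(3 - 1*6))² = (1*0 + (-9 - (3 - 1*6)))² = (0 + (-9 - (3 - 6)))² = (0 + (-9 - 1*(-3)))² = (0 + (-9 + 3))² = (0 - 6)² = (-6)² = 36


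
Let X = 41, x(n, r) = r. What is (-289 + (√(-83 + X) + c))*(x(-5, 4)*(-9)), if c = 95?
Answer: 6984 - 36*I*√42 ≈ 6984.0 - 233.31*I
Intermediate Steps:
(-289 + (√(-83 + X) + c))*(x(-5, 4)*(-9)) = (-289 + (√(-83 + 41) + 95))*(4*(-9)) = (-289 + (√(-42) + 95))*(-36) = (-289 + (I*√42 + 95))*(-36) = (-289 + (95 + I*√42))*(-36) = (-194 + I*√42)*(-36) = 6984 - 36*I*√42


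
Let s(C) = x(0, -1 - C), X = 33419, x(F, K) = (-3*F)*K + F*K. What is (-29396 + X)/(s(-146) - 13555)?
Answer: -4023/13555 ≈ -0.29679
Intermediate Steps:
x(F, K) = -2*F*K (x(F, K) = -3*F*K + F*K = -2*F*K)
s(C) = 0 (s(C) = -2*0*(-1 - C) = 0)
(-29396 + X)/(s(-146) - 13555) = (-29396 + 33419)/(0 - 13555) = 4023/(-13555) = 4023*(-1/13555) = -4023/13555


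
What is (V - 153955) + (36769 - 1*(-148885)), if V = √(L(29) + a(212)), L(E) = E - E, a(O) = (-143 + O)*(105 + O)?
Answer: 31699 + √21873 ≈ 31847.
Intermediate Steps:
L(E) = 0
V = √21873 (V = √(0 + (-15015 + 212² - 38*212)) = √(0 + (-15015 + 44944 - 8056)) = √(0 + 21873) = √21873 ≈ 147.90)
(V - 153955) + (36769 - 1*(-148885)) = (√21873 - 153955) + (36769 - 1*(-148885)) = (-153955 + √21873) + (36769 + 148885) = (-153955 + √21873) + 185654 = 31699 + √21873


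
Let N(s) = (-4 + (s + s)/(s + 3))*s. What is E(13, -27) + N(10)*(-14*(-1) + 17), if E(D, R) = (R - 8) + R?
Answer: -10726/13 ≈ -825.08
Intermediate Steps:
E(D, R) = -8 + 2*R (E(D, R) = (-8 + R) + R = -8 + 2*R)
N(s) = s*(-4 + 2*s/(3 + s)) (N(s) = (-4 + (2*s)/(3 + s))*s = (-4 + 2*s/(3 + s))*s = s*(-4 + 2*s/(3 + s)))
E(13, -27) + N(10)*(-14*(-1) + 17) = (-8 + 2*(-27)) + (-2*10*(6 + 10)/(3 + 10))*(-14*(-1) + 17) = (-8 - 54) + (-2*10*16/13)*(14 + 17) = -62 - 2*10*1/13*16*31 = -62 - 320/13*31 = -62 - 9920/13 = -10726/13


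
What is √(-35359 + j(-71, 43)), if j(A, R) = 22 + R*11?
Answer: 4*I*√2179 ≈ 186.72*I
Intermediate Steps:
j(A, R) = 22 + 11*R
√(-35359 + j(-71, 43)) = √(-35359 + (22 + 11*43)) = √(-35359 + (22 + 473)) = √(-35359 + 495) = √(-34864) = 4*I*√2179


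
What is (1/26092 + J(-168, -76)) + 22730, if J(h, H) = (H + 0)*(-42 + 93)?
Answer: 491938569/26092 ≈ 18854.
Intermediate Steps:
J(h, H) = 51*H (J(h, H) = H*51 = 51*H)
(1/26092 + J(-168, -76)) + 22730 = (1/26092 + 51*(-76)) + 22730 = (1/26092 - 3876) + 22730 = -101132591/26092 + 22730 = 491938569/26092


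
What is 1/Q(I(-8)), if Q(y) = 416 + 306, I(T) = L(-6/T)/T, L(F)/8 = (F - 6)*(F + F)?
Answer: 1/722 ≈ 0.0013850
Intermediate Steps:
L(F) = 16*F*(-6 + F) (L(F) = 8*((F - 6)*(F + F)) = 8*((-6 + F)*(2*F)) = 8*(2*F*(-6 + F)) = 16*F*(-6 + F))
I(T) = -96*(-6 - 6/T)/T² (I(T) = (16*(-6/T)*(-6 - 6/T))/T = (-96*(-6 - 6/T)/T)/T = -96*(-6 - 6/T)/T²)
Q(y) = 722
1/Q(I(-8)) = 1/722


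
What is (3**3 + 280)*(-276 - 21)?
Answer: -91179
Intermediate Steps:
(3**3 + 280)*(-276 - 21) = (27 + 280)*(-297) = 307*(-297) = -91179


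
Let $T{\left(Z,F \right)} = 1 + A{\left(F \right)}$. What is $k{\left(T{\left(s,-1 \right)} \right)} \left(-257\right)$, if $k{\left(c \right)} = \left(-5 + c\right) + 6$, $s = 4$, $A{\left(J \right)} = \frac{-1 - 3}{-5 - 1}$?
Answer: $- \frac{2056}{3} \approx -685.33$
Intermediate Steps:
$A{\left(J \right)} = \frac{2}{3}$ ($A{\left(J \right)} = - \frac{4}{-6} = \left(-4\right) \left(- \frac{1}{6}\right) = \frac{2}{3}$)
$T{\left(Z,F \right)} = \frac{5}{3}$ ($T{\left(Z,F \right)} = 1 + \frac{2}{3} = \frac{5}{3}$)
$k{\left(c \right)} = 1 + c$
$k{\left(T{\left(s,-1 \right)} \right)} \left(-257\right) = \left(1 + \frac{5}{3}\right) \left(-257\right) = \frac{8}{3} \left(-257\right) = - \frac{2056}{3}$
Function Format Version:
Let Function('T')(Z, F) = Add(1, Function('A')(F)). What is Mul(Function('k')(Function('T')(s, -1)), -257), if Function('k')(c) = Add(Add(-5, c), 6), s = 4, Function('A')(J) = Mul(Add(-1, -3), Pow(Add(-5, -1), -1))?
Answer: Rational(-2056, 3) ≈ -685.33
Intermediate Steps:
Function('A')(J) = Rational(2, 3) (Function('A')(J) = Mul(-4, Pow(-6, -1)) = Mul(-4, Rational(-1, 6)) = Rational(2, 3))
Function('T')(Z, F) = Rational(5, 3) (Function('T')(Z, F) = Add(1, Rational(2, 3)) = Rational(5, 3))
Function('k')(c) = Add(1, c)
Mul(Function('k')(Function('T')(s, -1)), -257) = Mul(Add(1, Rational(5, 3)), -257) = Mul(Rational(8, 3), -257) = Rational(-2056, 3)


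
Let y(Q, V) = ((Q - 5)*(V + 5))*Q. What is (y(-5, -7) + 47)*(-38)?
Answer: 2014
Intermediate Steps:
y(Q, V) = Q*(-5 + Q)*(5 + V) (y(Q, V) = ((-5 + Q)*(5 + V))*Q = Q*(-5 + Q)*(5 + V))
(y(-5, -7) + 47)*(-38) = (-5*(-25 - 5*(-7) + 5*(-5) - 5*(-7)) + 47)*(-38) = (-5*(-25 + 35 - 25 + 35) + 47)*(-38) = (-5*20 + 47)*(-38) = (-100 + 47)*(-38) = -53*(-38) = 2014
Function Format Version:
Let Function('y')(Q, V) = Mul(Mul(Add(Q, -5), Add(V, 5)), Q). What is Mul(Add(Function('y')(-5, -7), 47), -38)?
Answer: 2014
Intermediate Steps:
Function('y')(Q, V) = Mul(Q, Add(-5, Q), Add(5, V)) (Function('y')(Q, V) = Mul(Mul(Add(-5, Q), Add(5, V)), Q) = Mul(Q, Add(-5, Q), Add(5, V)))
Mul(Add(Function('y')(-5, -7), 47), -38) = Mul(Add(Mul(-5, Add(-25, Mul(-5, -7), Mul(5, -5), Mul(-5, -7))), 47), -38) = Mul(Add(Mul(-5, Add(-25, 35, -25, 35)), 47), -38) = Mul(Add(Mul(-5, 20), 47), -38) = Mul(Add(-100, 47), -38) = Mul(-53, -38) = 2014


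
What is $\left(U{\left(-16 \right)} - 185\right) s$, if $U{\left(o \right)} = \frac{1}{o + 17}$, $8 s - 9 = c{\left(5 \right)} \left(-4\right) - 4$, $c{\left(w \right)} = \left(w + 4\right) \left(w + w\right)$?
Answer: $8165$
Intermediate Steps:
$c{\left(w \right)} = 2 w \left(4 + w\right)$ ($c{\left(w \right)} = \left(4 + w\right) 2 w = 2 w \left(4 + w\right)$)
$s = - \frac{355}{8}$ ($s = \frac{9}{8} + \frac{2 \cdot 5 \left(4 + 5\right) \left(-4\right) - 4}{8} = \frac{9}{8} + \frac{2 \cdot 5 \cdot 9 \left(-4\right) - 4}{8} = \frac{9}{8} + \frac{90 \left(-4\right) - 4}{8} = \frac{9}{8} + \frac{-360 - 4}{8} = \frac{9}{8} + \frac{1}{8} \left(-364\right) = \frac{9}{8} - \frac{91}{2} = - \frac{355}{8} \approx -44.375$)
$U{\left(o \right)} = \frac{1}{17 + o}$
$\left(U{\left(-16 \right)} - 185\right) s = \left(\frac{1}{17 - 16} - 185\right) \left(- \frac{355}{8}\right) = \left(1^{-1} - 185\right) \left(- \frac{355}{8}\right) = \left(1 - 185\right) \left(- \frac{355}{8}\right) = \left(-184\right) \left(- \frac{355}{8}\right) = 8165$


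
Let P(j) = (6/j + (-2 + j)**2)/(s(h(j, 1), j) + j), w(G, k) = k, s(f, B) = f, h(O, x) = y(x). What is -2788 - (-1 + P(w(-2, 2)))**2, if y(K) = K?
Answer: -2788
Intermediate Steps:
h(O, x) = x
P(j) = ((-2 + j)**2 + 6/j)/(1 + j) (P(j) = (6/j + (-2 + j)**2)/(1 + j) = ((-2 + j)**2 + 6/j)/(1 + j))
-2788 - (-1 + P(w(-2, 2)))**2 = -2788 - (-1 + (6 + 2*(-2 + 2)**2)/(2*(1 + 2)))**2 = -2788 - (-1 + (1/2)*(6 + 2*0**2)/3)**2 = -2788 - (-1 + (1/2)*(1/3)*(6 + 2*0))**2 = -2788 - (-1 + (1/2)*(1/3)*(6 + 0))**2 = -2788 - (-1 + (1/2)*(1/3)*6)**2 = -2788 - (-1 + 1)**2 = -2788 - 1*0**2 = -2788 - 1*0 = -2788 + 0 = -2788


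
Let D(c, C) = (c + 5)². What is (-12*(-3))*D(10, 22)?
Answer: 8100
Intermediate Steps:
D(c, C) = (5 + c)²
(-12*(-3))*D(10, 22) = (-12*(-3))*(5 + 10)² = 36*15² = 36*225 = 8100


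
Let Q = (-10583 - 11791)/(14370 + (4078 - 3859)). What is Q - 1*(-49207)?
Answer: 79762061/1621 ≈ 49205.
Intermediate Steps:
Q = -2486/1621 (Q = -22374/(14370 + 219) = -22374/14589 = -22374*1/14589 = -2486/1621 ≈ -1.5336)
Q - 1*(-49207) = -2486/1621 - 1*(-49207) = -2486/1621 + 49207 = 79762061/1621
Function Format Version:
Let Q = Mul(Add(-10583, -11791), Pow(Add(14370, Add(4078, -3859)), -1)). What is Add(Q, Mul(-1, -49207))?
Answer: Rational(79762061, 1621) ≈ 49205.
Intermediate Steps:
Q = Rational(-2486, 1621) (Q = Mul(-22374, Pow(Add(14370, 219), -1)) = Mul(-22374, Pow(14589, -1)) = Mul(-22374, Rational(1, 14589)) = Rational(-2486, 1621) ≈ -1.5336)
Add(Q, Mul(-1, -49207)) = Add(Rational(-2486, 1621), Mul(-1, -49207)) = Add(Rational(-2486, 1621), 49207) = Rational(79762061, 1621)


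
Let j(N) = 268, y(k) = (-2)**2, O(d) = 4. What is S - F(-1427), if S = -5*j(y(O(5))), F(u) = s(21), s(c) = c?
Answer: -1361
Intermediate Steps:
F(u) = 21
y(k) = 4
S = -1340 (S = -5*268 = -1340)
S - F(-1427) = -1340 - 1*21 = -1340 - 21 = -1361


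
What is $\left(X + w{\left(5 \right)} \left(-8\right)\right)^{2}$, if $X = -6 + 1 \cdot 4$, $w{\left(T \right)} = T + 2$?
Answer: $3364$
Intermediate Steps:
$w{\left(T \right)} = 2 + T$
$X = -2$ ($X = -6 + 4 = -2$)
$\left(X + w{\left(5 \right)} \left(-8\right)\right)^{2} = \left(-2 + \left(2 + 5\right) \left(-8\right)\right)^{2} = \left(-2 + 7 \left(-8\right)\right)^{2} = \left(-2 - 56\right)^{2} = \left(-58\right)^{2} = 3364$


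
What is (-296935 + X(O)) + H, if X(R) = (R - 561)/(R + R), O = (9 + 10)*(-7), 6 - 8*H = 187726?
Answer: -42612853/133 ≈ -3.2040e+5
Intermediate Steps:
H = -23465 (H = ¾ - ⅛*187726 = ¾ - 93863/4 = -23465)
O = -133 (O = 19*(-7) = -133)
X(R) = (-561 + R)/(2*R) (X(R) = (-561 + R)/((2*R)) = (-561 + R)*(1/(2*R)) = (-561 + R)/(2*R))
(-296935 + X(O)) + H = (-296935 + (½)*(-561 - 133)/(-133)) - 23465 = (-296935 + (½)*(-1/133)*(-694)) - 23465 = (-296935 + 347/133) - 23465 = -39492008/133 - 23465 = -42612853/133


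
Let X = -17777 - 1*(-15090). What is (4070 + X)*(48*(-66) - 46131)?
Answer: -68180517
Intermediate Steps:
X = -2687 (X = -17777 + 15090 = -2687)
(4070 + X)*(48*(-66) - 46131) = (4070 - 2687)*(48*(-66) - 46131) = 1383*(-3168 - 46131) = 1383*(-49299) = -68180517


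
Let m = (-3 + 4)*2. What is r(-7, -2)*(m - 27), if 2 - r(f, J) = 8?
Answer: 150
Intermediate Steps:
r(f, J) = -6 (r(f, J) = 2 - 1*8 = 2 - 8 = -6)
m = 2 (m = 1*2 = 2)
r(-7, -2)*(m - 27) = -6*(2 - 27) = -6*(-25) = 150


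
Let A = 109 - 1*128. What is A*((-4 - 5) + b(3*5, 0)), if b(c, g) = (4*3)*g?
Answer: 171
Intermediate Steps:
b(c, g) = 12*g
A = -19 (A = 109 - 128 = -19)
A*((-4 - 5) + b(3*5, 0)) = -19*((-4 - 5) + 12*0) = -19*(-9 + 0) = -19*(-9) = 171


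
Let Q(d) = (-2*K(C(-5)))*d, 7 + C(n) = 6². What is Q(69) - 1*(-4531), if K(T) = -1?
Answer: 4669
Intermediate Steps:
C(n) = 29 (C(n) = -7 + 6² = -7 + 36 = 29)
Q(d) = 2*d (Q(d) = (-2*(-1))*d = 2*d)
Q(69) - 1*(-4531) = 2*69 - 1*(-4531) = 138 + 4531 = 4669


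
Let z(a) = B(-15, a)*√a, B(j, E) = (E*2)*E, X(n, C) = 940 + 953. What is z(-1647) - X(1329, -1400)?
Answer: -1893 + 16275654*I*√183 ≈ -1893.0 + 2.2017e+8*I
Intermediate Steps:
X(n, C) = 1893
B(j, E) = 2*E² (B(j, E) = (2*E)*E = 2*E²)
z(a) = 2*a^(5/2) (z(a) = (2*a²)*√a = 2*a^(5/2))
z(-1647) - X(1329, -1400) = 2*(-1647)^(5/2) - 1*1893 = 2*(8137827*I*√183) - 1893 = 16275654*I*√183 - 1893 = -1893 + 16275654*I*√183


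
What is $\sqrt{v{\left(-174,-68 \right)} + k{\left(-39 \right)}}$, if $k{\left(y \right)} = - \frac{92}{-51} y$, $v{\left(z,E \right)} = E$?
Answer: $\frac{28 i \sqrt{51}}{17} \approx 11.762 i$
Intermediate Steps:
$k{\left(y \right)} = \frac{92 y}{51}$ ($k{\left(y \right)} = \left(-92\right) \left(- \frac{1}{51}\right) y = \frac{92 y}{51}$)
$\sqrt{v{\left(-174,-68 \right)} + k{\left(-39 \right)}} = \sqrt{-68 + \frac{92}{51} \left(-39\right)} = \sqrt{-68 - \frac{1196}{17}} = \sqrt{- \frac{2352}{17}} = \frac{28 i \sqrt{51}}{17}$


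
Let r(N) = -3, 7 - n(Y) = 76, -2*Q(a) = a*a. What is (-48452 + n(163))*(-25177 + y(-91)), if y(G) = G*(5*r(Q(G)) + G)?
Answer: 753579651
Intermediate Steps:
Q(a) = -a²/2 (Q(a) = -a*a/2 = -a²/2)
n(Y) = -69 (n(Y) = 7 - 1*76 = 7 - 76 = -69)
y(G) = G*(-15 + G) (y(G) = G*(5*(-3) + G) = G*(-15 + G))
(-48452 + n(163))*(-25177 + y(-91)) = (-48452 - 69)*(-25177 - 91*(-15 - 91)) = -48521*(-25177 - 91*(-106)) = -48521*(-25177 + 9646) = -48521*(-15531) = 753579651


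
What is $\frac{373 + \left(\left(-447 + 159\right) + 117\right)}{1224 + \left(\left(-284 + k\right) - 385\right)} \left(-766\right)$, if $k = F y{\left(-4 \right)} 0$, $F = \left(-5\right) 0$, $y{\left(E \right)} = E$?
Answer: $- \frac{154732}{555} \approx -278.8$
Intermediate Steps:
$F = 0$
$k = 0$ ($k = 0 \left(-4\right) 0 = 0 \cdot 0 = 0$)
$\frac{373 + \left(\left(-447 + 159\right) + 117\right)}{1224 + \left(\left(-284 + k\right) - 385\right)} \left(-766\right) = \frac{373 + \left(\left(-447 + 159\right) + 117\right)}{1224 + \left(\left(-284 + 0\right) - 385\right)} \left(-766\right) = \frac{373 + \left(-288 + 117\right)}{1224 - 669} \left(-766\right) = \frac{373 - 171}{1224 - 669} \left(-766\right) = \frac{202}{555} \left(-766\right) = - \frac{154732}{555}$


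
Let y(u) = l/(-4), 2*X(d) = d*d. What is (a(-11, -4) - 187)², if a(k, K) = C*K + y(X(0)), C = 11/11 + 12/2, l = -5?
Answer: 731025/16 ≈ 45689.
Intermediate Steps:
X(d) = d²/2 (X(d) = (d*d)/2 = d²/2)
y(u) = 5/4 (y(u) = -5/(-4) = -5*(-¼) = 5/4)
C = 7 (C = 11*(1/11) + 12*(½) = 1 + 6 = 7)
a(k, K) = 5/4 + 7*K (a(k, K) = 7*K + 5/4 = 5/4 + 7*K)
(a(-11, -4) - 187)² = ((5/4 + 7*(-4)) - 187)² = ((5/4 - 28) - 187)² = (-107/4 - 187)² = (-855/4)² = 731025/16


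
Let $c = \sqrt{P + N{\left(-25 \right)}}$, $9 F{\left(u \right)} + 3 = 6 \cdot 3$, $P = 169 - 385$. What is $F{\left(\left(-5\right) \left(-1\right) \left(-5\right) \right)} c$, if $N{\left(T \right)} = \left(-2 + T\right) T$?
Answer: $5 \sqrt{51} \approx 35.707$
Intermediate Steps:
$N{\left(T \right)} = T \left(-2 + T\right)$
$P = -216$ ($P = 169 - 385 = -216$)
$F{\left(u \right)} = \frac{5}{3}$ ($F{\left(u \right)} = - \frac{1}{3} + \frac{6 \cdot 3}{9} = - \frac{1}{3} + \frac{1}{9} \cdot 18 = - \frac{1}{3} + 2 = \frac{5}{3}$)
$c = 3 \sqrt{51}$ ($c = \sqrt{-216 - 25 \left(-2 - 25\right)} = \sqrt{-216 - -675} = \sqrt{-216 + 675} = \sqrt{459} = 3 \sqrt{51} \approx 21.424$)
$F{\left(\left(-5\right) \left(-1\right) \left(-5\right) \right)} c = \frac{5 \cdot 3 \sqrt{51}}{3} = 5 \sqrt{51}$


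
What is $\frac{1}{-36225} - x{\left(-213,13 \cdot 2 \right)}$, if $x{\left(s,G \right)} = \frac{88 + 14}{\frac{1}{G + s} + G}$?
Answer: $- \frac{690960511}{176089725} \approx -3.9239$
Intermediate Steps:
$x{\left(s,G \right)} = \frac{102}{G + \frac{1}{G + s}}$
$\frac{1}{-36225} - x{\left(-213,13 \cdot 2 \right)} = \frac{1}{-36225} - \frac{102 \left(13 \cdot 2 - 213\right)}{1 + \left(13 \cdot 2\right)^{2} + 13 \cdot 2 \left(-213\right)} = - \frac{1}{36225} - \frac{102 \left(26 - 213\right)}{1 + 26^{2} + 26 \left(-213\right)} = - \frac{1}{36225} - 102 \frac{1}{1 + 676 - 5538} \left(-187\right) = - \frac{1}{36225} - 102 \frac{1}{-4861} \left(-187\right) = - \frac{1}{36225} - 102 \left(- \frac{1}{4861}\right) \left(-187\right) = - \frac{1}{36225} - \frac{19074}{4861} = - \frac{690960511}{176089725}$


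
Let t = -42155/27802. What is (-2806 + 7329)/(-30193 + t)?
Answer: -125748446/839467941 ≈ -0.14980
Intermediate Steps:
t = -42155/27802 (t = -42155*1/27802 = -42155/27802 ≈ -1.5163)
(-2806 + 7329)/(-30193 + t) = (-2806 + 7329)/(-30193 - 42155/27802) = 4523/(-839467941/27802) = 4523*(-27802/839467941) = -125748446/839467941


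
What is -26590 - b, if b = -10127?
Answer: -16463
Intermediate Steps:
-26590 - b = -26590 - 1*(-10127) = -26590 + 10127 = -16463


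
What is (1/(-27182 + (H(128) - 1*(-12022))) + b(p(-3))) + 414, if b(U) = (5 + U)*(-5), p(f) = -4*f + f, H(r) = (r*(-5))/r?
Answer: 5216759/15165 ≈ 344.00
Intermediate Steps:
H(r) = -5 (H(r) = (-5*r)/r = -5)
p(f) = -3*f
b(U) = -25 - 5*U
(1/(-27182 + (H(128) - 1*(-12022))) + b(p(-3))) + 414 = (1/(-27182 + (-5 - 1*(-12022))) + (-25 - (-15)*(-3))) + 414 = (1/(-27182 + (-5 + 12022)) + (-25 - 5*9)) + 414 = (1/(-27182 + 12017) + (-25 - 45)) + 414 = (1/(-15165) - 70) + 414 = (-1/15165 - 70) + 414 = -1061551/15165 + 414 = 5216759/15165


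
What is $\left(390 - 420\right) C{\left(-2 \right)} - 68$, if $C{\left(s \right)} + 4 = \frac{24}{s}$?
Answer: $412$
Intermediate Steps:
$C{\left(s \right)} = -4 + \frac{24}{s}$
$\left(390 - 420\right) C{\left(-2 \right)} - 68 = \left(390 - 420\right) \left(-4 + \frac{24}{-2}\right) - 68 = \left(390 - 420\right) \left(-4 + 24 \left(- \frac{1}{2}\right)\right) - 68 = - 30 \left(-4 - 12\right) - 68 = \left(-30\right) \left(-16\right) - 68 = 480 - 68 = 412$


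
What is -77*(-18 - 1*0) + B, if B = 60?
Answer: 1446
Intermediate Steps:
-77*(-18 - 1*0) + B = -77*(-18 - 1*0) + 60 = -77*(-18 + 0) + 60 = -77*(-18) + 60 = 1386 + 60 = 1446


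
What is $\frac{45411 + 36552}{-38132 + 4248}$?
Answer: $- \frac{81963}{33884} \approx -2.4189$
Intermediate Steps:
$\frac{45411 + 36552}{-38132 + 4248} = \frac{81963}{-33884} = 81963 \left(- \frac{1}{33884}\right) = - \frac{81963}{33884}$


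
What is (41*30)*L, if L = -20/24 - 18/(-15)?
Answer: 451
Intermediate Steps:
L = 11/30 (L = -20*1/24 - 18*(-1/15) = -5/6 + 6/5 = 11/30 ≈ 0.36667)
(41*30)*L = (41*30)*(11/30) = 1230*(11/30) = 451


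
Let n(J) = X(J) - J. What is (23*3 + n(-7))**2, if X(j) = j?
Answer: 4761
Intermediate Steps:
n(J) = 0 (n(J) = J - J = 0)
(23*3 + n(-7))**2 = (23*3 + 0)**2 = (69 + 0)**2 = 69**2 = 4761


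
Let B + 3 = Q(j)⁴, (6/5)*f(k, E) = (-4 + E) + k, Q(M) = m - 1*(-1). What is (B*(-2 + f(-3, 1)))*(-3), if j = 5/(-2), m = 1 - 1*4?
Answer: 273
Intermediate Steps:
m = -3 (m = 1 - 4 = -3)
j = -5/2 (j = 5*(-½) = -5/2 ≈ -2.5000)
Q(M) = -2 (Q(M) = -3 - 1*(-1) = -3 + 1 = -2)
f(k, E) = -10/3 + 5*E/6 + 5*k/6 (f(k, E) = 5*((-4 + E) + k)/6 = 5*(-4 + E + k)/6 = -10/3 + 5*E/6 + 5*k/6)
B = 13 (B = -3 + (-2)⁴ = -3 + 16 = 13)
(B*(-2 + f(-3, 1)))*(-3) = (13*(-2 + (-10/3 + (⅚)*1 + (⅚)*(-3))))*(-3) = (13*(-2 + (-10/3 + ⅚ - 5/2)))*(-3) = (13*(-2 - 5))*(-3) = (13*(-7))*(-3) = -91*(-3) = 273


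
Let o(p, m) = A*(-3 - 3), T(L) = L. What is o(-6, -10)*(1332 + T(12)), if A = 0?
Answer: 0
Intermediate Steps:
o(p, m) = 0 (o(p, m) = 0*(-3 - 3) = 0*(-6) = 0)
o(-6, -10)*(1332 + T(12)) = 0*(1332 + 12) = 0*1344 = 0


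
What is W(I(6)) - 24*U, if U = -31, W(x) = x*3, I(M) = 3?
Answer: 753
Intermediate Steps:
W(x) = 3*x
W(I(6)) - 24*U = 3*3 - 24*(-31) = 9 + 744 = 753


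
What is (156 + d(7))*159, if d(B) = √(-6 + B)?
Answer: 24963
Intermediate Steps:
(156 + d(7))*159 = (156 + √(-6 + 7))*159 = (156 + √1)*159 = (156 + 1)*159 = 157*159 = 24963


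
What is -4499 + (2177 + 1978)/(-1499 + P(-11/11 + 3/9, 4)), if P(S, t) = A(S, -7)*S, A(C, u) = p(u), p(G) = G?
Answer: -20181482/4483 ≈ -4501.8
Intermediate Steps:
A(C, u) = u
P(S, t) = -7*S
-4499 + (2177 + 1978)/(-1499 + P(-11/11 + 3/9, 4)) = -4499 + (2177 + 1978)/(-1499 - 7*(-11/11 + 3/9)) = -4499 + 4155/(-1499 - 7*(-11*1/11 + 3*(⅑))) = -4499 + 4155/(-1499 - 7*(-1 + ⅓)) = -4499 + 4155/(-1499 - 7*(-⅔)) = -4499 + 4155/(-1499 + 14/3) = -4499 + 4155/(-4483/3) = -4499 + 4155*(-3/4483) = -4499 - 12465/4483 = -20181482/4483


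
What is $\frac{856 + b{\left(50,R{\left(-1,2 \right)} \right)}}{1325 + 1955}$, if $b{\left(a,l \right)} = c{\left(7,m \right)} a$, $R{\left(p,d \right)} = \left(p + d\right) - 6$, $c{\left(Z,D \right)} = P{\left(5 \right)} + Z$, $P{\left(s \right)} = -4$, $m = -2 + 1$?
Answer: $\frac{503}{1640} \approx 0.30671$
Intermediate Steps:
$m = -1$
$c{\left(Z,D \right)} = -4 + Z$
$R{\left(p,d \right)} = -6 + d + p$ ($R{\left(p,d \right)} = \left(d + p\right) - 6 = -6 + d + p$)
$b{\left(a,l \right)} = 3 a$ ($b{\left(a,l \right)} = \left(-4 + 7\right) a = 3 a$)
$\frac{856 + b{\left(50,R{\left(-1,2 \right)} \right)}}{1325 + 1955} = \frac{856 + 3 \cdot 50}{1325 + 1955} = \frac{856 + 150}{3280} = 1006 \cdot \frac{1}{3280} = \frac{503}{1640}$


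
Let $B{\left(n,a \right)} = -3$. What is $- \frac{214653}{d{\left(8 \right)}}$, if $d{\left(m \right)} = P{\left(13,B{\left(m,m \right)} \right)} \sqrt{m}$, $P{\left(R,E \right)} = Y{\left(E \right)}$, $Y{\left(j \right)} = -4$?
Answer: $\frac{214653 \sqrt{2}}{16} \approx 18973.0$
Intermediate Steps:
$P{\left(R,E \right)} = -4$
$d{\left(m \right)} = - 4 \sqrt{m}$
$- \frac{214653}{d{\left(8 \right)}} = - \frac{214653}{\left(-4\right) \sqrt{8}} = - \frac{214653}{\left(-4\right) 2 \sqrt{2}} = - \frac{214653}{\left(-8\right) \sqrt{2}} = - 214653 \left(- \frac{\sqrt{2}}{16}\right) = \frac{214653 \sqrt{2}}{16}$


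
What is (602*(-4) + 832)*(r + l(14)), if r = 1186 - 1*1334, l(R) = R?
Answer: 211184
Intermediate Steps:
r = -148 (r = 1186 - 1334 = -148)
(602*(-4) + 832)*(r + l(14)) = (602*(-4) + 832)*(-148 + 14) = (-2408 + 832)*(-134) = -1576*(-134) = 211184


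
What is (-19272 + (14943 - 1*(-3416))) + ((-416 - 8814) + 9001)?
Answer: -1142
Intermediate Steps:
(-19272 + (14943 - 1*(-3416))) + ((-416 - 8814) + 9001) = (-19272 + (14943 + 3416)) + (-9230 + 9001) = (-19272 + 18359) - 229 = -913 - 229 = -1142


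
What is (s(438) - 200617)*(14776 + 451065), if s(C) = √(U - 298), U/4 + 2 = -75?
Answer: -93455623897 + 465841*I*√606 ≈ -9.3456e+10 + 1.1468e+7*I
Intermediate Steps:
U = -308 (U = -8 + 4*(-75) = -8 - 300 = -308)
s(C) = I*√606 (s(C) = √(-308 - 298) = √(-606) = I*√606)
(s(438) - 200617)*(14776 + 451065) = (I*√606 - 200617)*(14776 + 451065) = (-200617 + I*√606)*465841 = -93455623897 + 465841*I*√606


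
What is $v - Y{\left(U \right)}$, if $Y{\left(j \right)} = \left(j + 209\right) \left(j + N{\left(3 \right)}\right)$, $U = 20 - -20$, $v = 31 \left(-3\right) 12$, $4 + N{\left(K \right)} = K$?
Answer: $-10827$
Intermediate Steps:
$N{\left(K \right)} = -4 + K$
$v = -1116$ ($v = \left(-93\right) 12 = -1116$)
$U = 40$ ($U = 20 + 20 = 40$)
$Y{\left(j \right)} = \left(-1 + j\right) \left(209 + j\right)$ ($Y{\left(j \right)} = \left(j + 209\right) \left(j + \left(-4 + 3\right)\right) = \left(209 + j\right) \left(j - 1\right) = \left(209 + j\right) \left(-1 + j\right) = \left(-1 + j\right) \left(209 + j\right)$)
$v - Y{\left(U \right)} = -1116 - \left(-209 + 40^{2} + 208 \cdot 40\right) = -1116 - \left(-209 + 1600 + 8320\right) = -1116 - 9711 = -10827$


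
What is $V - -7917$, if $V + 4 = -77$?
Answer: $7836$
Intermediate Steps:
$V = -81$ ($V = -4 - 77 = -81$)
$V - -7917 = -81 - -7917 = -81 + 7917 = 7836$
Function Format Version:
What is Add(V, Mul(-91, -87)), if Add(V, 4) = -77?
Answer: 7836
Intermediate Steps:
V = -81 (V = Add(-4, -77) = -81)
Add(V, Mul(-91, -87)) = Add(-81, Mul(-91, -87)) = Add(-81, 7917) = 7836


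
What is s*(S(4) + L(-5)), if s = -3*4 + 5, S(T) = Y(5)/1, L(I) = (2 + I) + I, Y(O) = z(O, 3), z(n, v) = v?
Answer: 35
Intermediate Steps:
Y(O) = 3
L(I) = 2 + 2*I
S(T) = 3 (S(T) = 3/1 = 3*1 = 3)
s = -7 (s = -12 + 5 = -7)
s*(S(4) + L(-5)) = -7*(3 + (2 + 2*(-5))) = -7*(3 + (2 - 10)) = -7*(3 - 8) = -7*(-5) = 35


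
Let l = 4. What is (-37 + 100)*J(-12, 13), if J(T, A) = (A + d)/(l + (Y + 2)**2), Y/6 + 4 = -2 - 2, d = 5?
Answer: 567/1060 ≈ 0.53491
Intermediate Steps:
Y = -48 (Y = -24 + 6*(-2 - 2) = -24 + 6*(-4) = -24 - 24 = -48)
J(T, A) = 1/424 + A/2120 (J(T, A) = (A + 5)/(4 + (-48 + 2)**2) = (5 + A)/(4 + (-46)**2) = (5 + A)/(4 + 2116) = (5 + A)/2120 = (5 + A)*(1/2120) = 1/424 + A/2120)
(-37 + 100)*J(-12, 13) = (-37 + 100)*(1/424 + (1/2120)*13) = 63*(1/424 + 13/2120) = 63*(9/1060) = 567/1060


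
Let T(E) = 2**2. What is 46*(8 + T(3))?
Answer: 552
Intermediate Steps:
T(E) = 4
46*(8 + T(3)) = 46*(8 + 4) = 46*12 = 552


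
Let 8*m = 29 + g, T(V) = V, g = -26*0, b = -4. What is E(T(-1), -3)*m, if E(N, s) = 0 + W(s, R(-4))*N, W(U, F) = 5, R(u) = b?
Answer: -145/8 ≈ -18.125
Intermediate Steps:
R(u) = -4
g = 0
E(N, s) = 5*N (E(N, s) = 0 + 5*N = 5*N)
m = 29/8 (m = (29 + 0)/8 = (1/8)*29 = 29/8 ≈ 3.6250)
E(T(-1), -3)*m = (5*(-1))*(29/8) = -5*29/8 = -145/8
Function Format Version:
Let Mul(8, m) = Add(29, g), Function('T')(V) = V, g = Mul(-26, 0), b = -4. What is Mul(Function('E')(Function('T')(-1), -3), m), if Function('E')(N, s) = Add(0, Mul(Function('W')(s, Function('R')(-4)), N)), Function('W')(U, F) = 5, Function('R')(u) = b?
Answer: Rational(-145, 8) ≈ -18.125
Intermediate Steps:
Function('R')(u) = -4
g = 0
Function('E')(N, s) = Mul(5, N) (Function('E')(N, s) = Add(0, Mul(5, N)) = Mul(5, N))
m = Rational(29, 8) (m = Mul(Rational(1, 8), Add(29, 0)) = Mul(Rational(1, 8), 29) = Rational(29, 8) ≈ 3.6250)
Mul(Function('E')(Function('T')(-1), -3), m) = Mul(Mul(5, -1), Rational(29, 8)) = Mul(-5, Rational(29, 8)) = Rational(-145, 8)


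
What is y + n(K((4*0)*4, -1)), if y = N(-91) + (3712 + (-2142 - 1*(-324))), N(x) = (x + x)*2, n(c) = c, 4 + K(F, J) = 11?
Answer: 1537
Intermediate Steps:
K(F, J) = 7 (K(F, J) = -4 + 11 = 7)
N(x) = 4*x (N(x) = (2*x)*2 = 4*x)
y = 1530 (y = 4*(-91) + (3712 + (-2142 - 1*(-324))) = -364 + (3712 + (-2142 + 324)) = -364 + (3712 - 1818) = -364 + 1894 = 1530)
y + n(K((4*0)*4, -1)) = 1530 + 7 = 1537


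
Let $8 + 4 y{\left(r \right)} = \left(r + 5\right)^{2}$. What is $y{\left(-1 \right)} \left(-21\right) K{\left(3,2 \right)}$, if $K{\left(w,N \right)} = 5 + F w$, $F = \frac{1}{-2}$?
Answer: $-147$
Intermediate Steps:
$F = - \frac{1}{2} \approx -0.5$
$y{\left(r \right)} = -2 + \frac{\left(5 + r\right)^{2}}{4}$ ($y{\left(r \right)} = -2 + \frac{\left(r + 5\right)^{2}}{4} = -2 + \frac{\left(5 + r\right)^{2}}{4}$)
$K{\left(w,N \right)} = 5 - \frac{w}{2}$
$y{\left(-1 \right)} \left(-21\right) K{\left(3,2 \right)} = \left(-2 + \frac{\left(5 - 1\right)^{2}}{4}\right) \left(-21\right) \left(5 - \frac{3}{2}\right) = \left(-2 + \frac{4^{2}}{4}\right) \left(-21\right) \left(5 - \frac{3}{2}\right) = \left(-2 + \frac{1}{4} \cdot 16\right) \left(-21\right) \frac{7}{2} = \left(-2 + 4\right) \left(-21\right) \frac{7}{2} = 2 \left(-21\right) \frac{7}{2} = \left(-42\right) \frac{7}{2} = -147$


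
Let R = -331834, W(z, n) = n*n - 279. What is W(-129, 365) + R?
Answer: -198888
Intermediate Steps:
W(z, n) = -279 + n² (W(z, n) = n² - 279 = -279 + n²)
W(-129, 365) + R = (-279 + 365²) - 331834 = (-279 + 133225) - 331834 = 132946 - 331834 = -198888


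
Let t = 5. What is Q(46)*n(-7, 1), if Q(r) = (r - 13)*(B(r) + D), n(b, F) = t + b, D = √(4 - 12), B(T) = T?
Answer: -3036 - 132*I*√2 ≈ -3036.0 - 186.68*I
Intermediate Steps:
D = 2*I*√2 (D = √(-8) = 2*I*√2 ≈ 2.8284*I)
n(b, F) = 5 + b
Q(r) = (-13 + r)*(r + 2*I*√2) (Q(r) = (r - 13)*(r + 2*I*√2) = (-13 + r)*(r + 2*I*√2))
Q(46)*n(-7, 1) = (46² - 13*46 - 26*I*√2 + 2*I*46*√2)*(5 - 7) = (2116 - 598 - 26*I*√2 + 92*I*√2)*(-2) = (1518 + 66*I*√2)*(-2) = -3036 - 132*I*√2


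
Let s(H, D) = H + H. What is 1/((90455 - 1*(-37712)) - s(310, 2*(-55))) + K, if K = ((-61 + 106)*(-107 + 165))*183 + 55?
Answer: 60927288696/127547 ≈ 4.7769e+5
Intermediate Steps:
s(H, D) = 2*H
K = 477685 (K = (45*58)*183 + 55 = 2610*183 + 55 = 477630 + 55 = 477685)
1/((90455 - 1*(-37712)) - s(310, 2*(-55))) + K = 1/((90455 - 1*(-37712)) - 2*310) + 477685 = 1/((90455 + 37712) - 1*620) + 477685 = 1/(128167 - 620) + 477685 = 1/127547 + 477685 = 60927288696/127547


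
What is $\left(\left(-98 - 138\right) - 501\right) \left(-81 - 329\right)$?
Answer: $302170$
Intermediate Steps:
$\left(\left(-98 - 138\right) - 501\right) \left(-81 - 329\right) = \left(-236 - 501\right) \left(-410\right) = \left(-737\right) \left(-410\right) = 302170$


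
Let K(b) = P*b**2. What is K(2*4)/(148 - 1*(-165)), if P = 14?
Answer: 896/313 ≈ 2.8626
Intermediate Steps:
K(b) = 14*b**2
K(2*4)/(148 - 1*(-165)) = (14*(2*4)**2)/(148 - 1*(-165)) = (14*8**2)/(148 + 165) = (14*64)/313 = 896*(1/313) = 896/313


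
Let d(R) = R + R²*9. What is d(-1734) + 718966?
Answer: 27778036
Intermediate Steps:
d(R) = R + 9*R²
d(-1734) + 718966 = -1734*(1 + 9*(-1734)) + 718966 = -1734*(1 - 15606) + 718966 = -1734*(-15605) + 718966 = 27059070 + 718966 = 27778036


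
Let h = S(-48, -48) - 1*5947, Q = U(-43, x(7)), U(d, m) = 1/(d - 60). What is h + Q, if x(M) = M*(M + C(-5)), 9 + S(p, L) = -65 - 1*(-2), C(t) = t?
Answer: -619958/103 ≈ -6019.0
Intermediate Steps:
S(p, L) = -72 (S(p, L) = -9 + (-65 - 1*(-2)) = -9 + (-65 + 2) = -9 - 63 = -72)
x(M) = M*(-5 + M) (x(M) = M*(M - 5) = M*(-5 + M))
U(d, m) = 1/(-60 + d)
Q = -1/103 (Q = 1/(-60 - 43) = 1/(-103) = -1/103 ≈ -0.0097087)
h = -6019 (h = -72 - 1*5947 = -72 - 5947 = -6019)
h + Q = -6019 - 1/103 = -619958/103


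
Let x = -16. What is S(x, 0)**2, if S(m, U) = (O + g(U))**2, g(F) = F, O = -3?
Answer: 81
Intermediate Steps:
S(m, U) = (-3 + U)**2
S(x, 0)**2 = ((-3 + 0)**2)**2 = ((-3)**2)**2 = 9**2 = 81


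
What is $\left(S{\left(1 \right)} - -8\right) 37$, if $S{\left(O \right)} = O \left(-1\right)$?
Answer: $259$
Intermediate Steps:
$S{\left(O \right)} = - O$
$\left(S{\left(1 \right)} - -8\right) 37 = \left(\left(-1\right) 1 - -8\right) 37 = \left(-1 + 8\right) 37 = 7 \cdot 37 = 259$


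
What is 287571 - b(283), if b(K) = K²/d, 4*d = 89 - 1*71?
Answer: 2427961/9 ≈ 2.6977e+5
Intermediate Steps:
d = 9/2 (d = (89 - 1*71)/4 = (89 - 71)/4 = (¼)*18 = 9/2 ≈ 4.5000)
b(K) = 2*K²/9 (b(K) = K²/(9/2) = K²*(2/9) = 2*K²/9)
287571 - b(283) = 287571 - 2*283²/9 = 287571 - 2*80089/9 = 287571 - 1*160178/9 = 287571 - 160178/9 = 2427961/9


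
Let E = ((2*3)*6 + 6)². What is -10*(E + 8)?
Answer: -17720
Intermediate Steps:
E = 1764 (E = (6*6 + 6)² = (36 + 6)² = 42² = 1764)
-10*(E + 8) = -10*(1764 + 8) = -10*1772 = -17720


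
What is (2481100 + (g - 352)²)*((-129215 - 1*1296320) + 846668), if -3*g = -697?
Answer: -13000647181127/9 ≈ -1.4445e+12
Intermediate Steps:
g = 697/3 (g = -⅓*(-697) = 697/3 ≈ 232.33)
(2481100 + (g - 352)²)*((-129215 - 1*1296320) + 846668) = (2481100 + (697/3 - 352)²)*((-129215 - 1*1296320) + 846668) = (2481100 + (-359/3)²)*((-129215 - 1296320) + 846668) = (2481100 + 128881/9)*(-1425535 + 846668) = (22458781/9)*(-578867) = -13000647181127/9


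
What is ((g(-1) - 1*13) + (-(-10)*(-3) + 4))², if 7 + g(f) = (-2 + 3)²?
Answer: 2025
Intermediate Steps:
g(f) = -6 (g(f) = -7 + (-2 + 3)² = -7 + 1² = -7 + 1 = -6)
((g(-1) - 1*13) + (-(-10)*(-3) + 4))² = ((-6 - 1*13) + (-(-10)*(-3) + 4))² = ((-6 - 13) + (-5*6 + 4))² = (-19 + (-30 + 4))² = (-19 - 26)² = (-45)² = 2025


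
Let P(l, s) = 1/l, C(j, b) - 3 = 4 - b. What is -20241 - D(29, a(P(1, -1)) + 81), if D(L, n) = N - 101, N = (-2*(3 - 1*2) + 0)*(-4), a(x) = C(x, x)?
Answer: -20148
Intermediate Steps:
C(j, b) = 7 - b (C(j, b) = 3 + (4 - b) = 7 - b)
a(x) = 7 - x
N = 8 (N = (-2*(3 - 2) + 0)*(-4) = (-2*1 + 0)*(-4) = (-2 + 0)*(-4) = -2*(-4) = 8)
D(L, n) = -93 (D(L, n) = 8 - 101 = -93)
-20241 - D(29, a(P(1, -1)) + 81) = -20241 - 1*(-93) = -20241 + 93 = -20148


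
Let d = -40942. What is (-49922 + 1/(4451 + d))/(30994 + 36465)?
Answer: -1821703703/2461646369 ≈ -0.74004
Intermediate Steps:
(-49922 + 1/(4451 + d))/(30994 + 36465) = (-49922 + 1/(4451 - 40942))/(30994 + 36465) = (-49922 + 1/(-36491))/67459 = (-49922 - 1/36491)*(1/67459) = -1821703703/36491*1/67459 = -1821703703/2461646369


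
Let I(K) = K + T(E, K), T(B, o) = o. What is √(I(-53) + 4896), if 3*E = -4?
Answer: √4790 ≈ 69.210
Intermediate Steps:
E = -4/3 (E = (⅓)*(-4) = -4/3 ≈ -1.3333)
I(K) = 2*K (I(K) = K + K = 2*K)
√(I(-53) + 4896) = √(2*(-53) + 4896) = √(-106 + 4896) = √4790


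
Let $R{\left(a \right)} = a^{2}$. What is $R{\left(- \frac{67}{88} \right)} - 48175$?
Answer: $- \frac{373062711}{7744} \approx -48174.0$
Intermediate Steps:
$R{\left(- \frac{67}{88} \right)} - 48175 = \left(- \frac{67}{88}\right)^{2} - 48175 = \frac{4489}{7744} - 48175 = - \frac{373062711}{7744}$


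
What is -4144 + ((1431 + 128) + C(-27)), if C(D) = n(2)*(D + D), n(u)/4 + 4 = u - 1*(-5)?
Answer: -3233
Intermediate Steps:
n(u) = 4 + 4*u (n(u) = -16 + 4*(u - 1*(-5)) = -16 + 4*(u + 5) = -16 + 4*(5 + u) = -16 + (20 + 4*u) = 4 + 4*u)
C(D) = 24*D (C(D) = (4 + 4*2)*(D + D) = (4 + 8)*(2*D) = 12*(2*D) = 24*D)
-4144 + ((1431 + 128) + C(-27)) = -4144 + ((1431 + 128) + 24*(-27)) = -4144 + (1559 - 648) = -4144 + 911 = -3233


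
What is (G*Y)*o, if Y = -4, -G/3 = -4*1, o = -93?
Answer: 4464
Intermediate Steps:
G = 12 (G = -(-12) = -3*(-4) = 12)
(G*Y)*o = (12*(-4))*(-93) = -48*(-93) = 4464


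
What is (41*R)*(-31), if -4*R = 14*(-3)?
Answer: -26691/2 ≈ -13346.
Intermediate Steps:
R = 21/2 (R = -7*(-3)/2 = -1/4*(-42) = 21/2 ≈ 10.500)
(41*R)*(-31) = (41*(21/2))*(-31) = (861/2)*(-31) = -26691/2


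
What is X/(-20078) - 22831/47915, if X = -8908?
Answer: -15786999/481018685 ≈ -0.032820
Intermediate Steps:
X/(-20078) - 22831/47915 = -8908/(-20078) - 22831/47915 = -8908*(-1/20078) - 22831*1/47915 = 4454/10039 - 22831/47915 = -15786999/481018685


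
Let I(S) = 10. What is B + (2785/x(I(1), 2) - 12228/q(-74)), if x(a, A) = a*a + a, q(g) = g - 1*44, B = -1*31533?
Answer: -40762463/1298 ≈ -31404.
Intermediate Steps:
B = -31533
q(g) = -44 + g (q(g) = g - 44 = -44 + g)
x(a, A) = a + a**2 (x(a, A) = a**2 + a = a + a**2)
B + (2785/x(I(1), 2) - 12228/q(-74)) = -31533 + (2785/((10*(1 + 10))) - 12228/(-44 - 74)) = -31533 + (2785/((10*11)) - 12228/(-118)) = -31533 + (2785/110 - 12228*(-1/118)) = -31533 + (2785*(1/110) + 6114/59) = -31533 + (557/22 + 6114/59) = -31533 + 167371/1298 = -40762463/1298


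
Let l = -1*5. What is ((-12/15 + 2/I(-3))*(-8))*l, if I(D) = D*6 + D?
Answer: -752/21 ≈ -35.810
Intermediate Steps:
I(D) = 7*D (I(D) = 6*D + D = 7*D)
l = -5
((-12/15 + 2/I(-3))*(-8))*l = ((-12/15 + 2/((7*(-3))))*(-8))*(-5) = ((-12*1/15 + 2/(-21))*(-8))*(-5) = ((-4/5 + 2*(-1/21))*(-8))*(-5) = ((-4/5 - 2/21)*(-8))*(-5) = -94/105*(-8)*(-5) = (752/105)*(-5) = -752/21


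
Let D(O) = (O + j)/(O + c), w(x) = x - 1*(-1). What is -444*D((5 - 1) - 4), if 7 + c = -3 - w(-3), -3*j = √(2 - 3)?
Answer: -37*I/2 ≈ -18.5*I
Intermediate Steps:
j = -I/3 (j = -√(2 - 3)/3 = -I/3 ≈ -0.33333*I)
w(x) = 1 + x (w(x) = x + 1 = 1 + x)
c = -8 (c = -7 + (-3 - (1 - 3)) = -7 + (-3 - 1*(-2)) = -7 + (-3 + 2) = -7 - 1 = -8)
D(O) = (O - I/3)/(-8 + O) (D(O) = (O - I/3)/(O - 8) = (O - I/3)/(-8 + O))
-444*D((5 - 1) - 4) = -444*(((5 - 1) - 4) - I/3)/(-8 + ((5 - 1) - 4)) = -444*((4 - 4) - I/3)/(-8 + (4 - 4)) = -444*(0 - I/3)/(-8 + 0) = -444*(-I/3)/(-8) = -(-111)*(-I/3)/2 = -37*I/2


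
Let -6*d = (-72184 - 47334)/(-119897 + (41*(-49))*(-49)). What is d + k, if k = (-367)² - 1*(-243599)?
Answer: 24349582225/64368 ≈ 3.7829e+5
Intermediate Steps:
k = 378288 (k = 134689 + 243599 = 378288)
d = -59759/64368 (d = -(-72184 - 47334)/(6*(-119897 + (41*(-49))*(-49))) = -(-59759)/(3*(-119897 - 2009*(-49))) = -(-59759)/(3*(-119897 + 98441)) = -(-59759)/(3*(-21456)) = -(-59759)*(-1)/(3*21456) = -⅙*59759/10728 = -59759/64368 ≈ -0.92840)
d + k = -59759/64368 + 378288 = 24349582225/64368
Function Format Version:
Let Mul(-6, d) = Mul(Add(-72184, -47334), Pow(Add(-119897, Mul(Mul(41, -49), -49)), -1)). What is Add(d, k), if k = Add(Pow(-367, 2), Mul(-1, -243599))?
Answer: Rational(24349582225, 64368) ≈ 3.7829e+5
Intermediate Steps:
k = 378288 (k = Add(134689, 243599) = 378288)
d = Rational(-59759, 64368) (d = Mul(Rational(-1, 6), Mul(Add(-72184, -47334), Pow(Add(-119897, Mul(Mul(41, -49), -49)), -1))) = Mul(Rational(-1, 6), Mul(-119518, Pow(Add(-119897, Mul(-2009, -49)), -1))) = Mul(Rational(-1, 6), Mul(-119518, Pow(Add(-119897, 98441), -1))) = Mul(Rational(-1, 6), Mul(-119518, Pow(-21456, -1))) = Mul(Rational(-1, 6), Mul(-119518, Rational(-1, 21456))) = Mul(Rational(-1, 6), Rational(59759, 10728)) = Rational(-59759, 64368) ≈ -0.92840)
Add(d, k) = Add(Rational(-59759, 64368), 378288) = Rational(24349582225, 64368)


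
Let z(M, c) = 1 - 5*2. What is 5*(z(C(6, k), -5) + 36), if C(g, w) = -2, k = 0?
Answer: 135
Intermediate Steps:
z(M, c) = -9 (z(M, c) = 1 - 10 = -9)
5*(z(C(6, k), -5) + 36) = 5*(-9 + 36) = 5*27 = 135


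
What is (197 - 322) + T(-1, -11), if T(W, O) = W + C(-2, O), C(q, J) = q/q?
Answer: -125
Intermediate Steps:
C(q, J) = 1
T(W, O) = 1 + W (T(W, O) = W + 1 = 1 + W)
(197 - 322) + T(-1, -11) = (197 - 322) + (1 - 1) = -125 + 0 = -125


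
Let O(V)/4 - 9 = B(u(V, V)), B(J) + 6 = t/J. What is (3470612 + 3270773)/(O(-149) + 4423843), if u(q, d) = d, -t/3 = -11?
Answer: 1004466365/659154263 ≈ 1.5239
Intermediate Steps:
t = 33 (t = -3*(-11) = 33)
B(J) = -6 + 33/J
O(V) = 12 + 132/V (O(V) = 36 + 4*(-6 + 33/V) = 36 + (-24 + 132/V) = 12 + 132/V)
(3470612 + 3270773)/(O(-149) + 4423843) = (3470612 + 3270773)/((12 + 132/(-149)) + 4423843) = 6741385/((12 + 132*(-1/149)) + 4423843) = 6741385/((12 - 132/149) + 4423843) = 6741385/(1656/149 + 4423843) = 6741385/(659154263/149) = 6741385*(149/659154263) = 1004466365/659154263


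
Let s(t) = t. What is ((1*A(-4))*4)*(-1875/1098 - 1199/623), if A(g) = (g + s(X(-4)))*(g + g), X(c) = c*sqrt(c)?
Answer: -53005376/114009 - 106010752*I/114009 ≈ -464.92 - 929.85*I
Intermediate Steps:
X(c) = c**(3/2)
A(g) = 2*g*(g - 8*I) (A(g) = (g + (-4)**(3/2))*(g + g) = (g - 8*I)*(2*g) = 2*g*(g - 8*I))
((1*A(-4))*4)*(-1875/1098 - 1199/623) = ((1*(2*(-4)*(-4 - 8*I)))*4)*(-1875/1098 - 1199/623) = ((1*(32 + 64*I))*4)*(-1875*1/1098 - 1199*1/623) = ((32 + 64*I)*4)*(-625/366 - 1199/623) = (128 + 256*I)*(-828209/228018) = -53005376/114009 - 106010752*I/114009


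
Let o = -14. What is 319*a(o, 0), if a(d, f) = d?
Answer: -4466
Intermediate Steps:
319*a(o, 0) = 319*(-14) = -4466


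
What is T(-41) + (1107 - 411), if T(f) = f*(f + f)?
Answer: 4058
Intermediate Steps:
T(f) = 2*f² (T(f) = f*(2*f) = 2*f²)
T(-41) + (1107 - 411) = 2*(-41)² + (1107 - 411) = 2*1681 + 696 = 3362 + 696 = 4058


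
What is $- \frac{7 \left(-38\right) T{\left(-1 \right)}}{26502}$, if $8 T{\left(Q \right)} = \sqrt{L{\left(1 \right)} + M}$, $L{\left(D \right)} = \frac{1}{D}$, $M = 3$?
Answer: $\frac{19}{7572} \approx 0.0025092$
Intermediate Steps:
$T{\left(Q \right)} = \frac{1}{4}$ ($T{\left(Q \right)} = \frac{\sqrt{1^{-1} + 3}}{8} = \frac{\sqrt{1 + 3}}{8} = \frac{\sqrt{4}}{8} = \frac{1}{8} \cdot 2 = \frac{1}{4}$)
$- \frac{7 \left(-38\right) T{\left(-1 \right)}}{26502} = - \frac{7 \left(-38\right) \frac{1}{4}}{26502} = - \frac{\left(-266\right) \frac{1}{4}}{26502} = - \frac{-133}{2 \cdot 26502} = \left(-1\right) \left(- \frac{19}{7572}\right) = \frac{19}{7572}$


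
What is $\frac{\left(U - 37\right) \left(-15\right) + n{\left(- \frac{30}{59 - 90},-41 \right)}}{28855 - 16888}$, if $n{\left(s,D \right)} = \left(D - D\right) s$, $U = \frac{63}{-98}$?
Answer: $\frac{2635}{55846} \approx 0.047183$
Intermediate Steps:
$U = - \frac{9}{14}$ ($U = 63 \left(- \frac{1}{98}\right) = - \frac{9}{14} \approx -0.64286$)
$n{\left(s,D \right)} = 0$ ($n{\left(s,D \right)} = 0 s = 0$)
$\frac{\left(U - 37\right) \left(-15\right) + n{\left(- \frac{30}{59 - 90},-41 \right)}}{28855 - 16888} = \frac{\left(- \frac{9}{14} - 37\right) \left(-15\right) + 0}{28855 - 16888} = \frac{\left(- \frac{527}{14}\right) \left(-15\right) + 0}{11967} = \left(\frac{7905}{14} + 0\right) \frac{1}{11967} = \frac{7905}{14} \cdot \frac{1}{11967} = \frac{2635}{55846}$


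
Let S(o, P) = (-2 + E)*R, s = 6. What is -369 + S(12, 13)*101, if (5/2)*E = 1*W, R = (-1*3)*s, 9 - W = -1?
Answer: -4005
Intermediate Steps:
W = 10 (W = 9 - 1*(-1) = 9 + 1 = 10)
R = -18 (R = -1*3*6 = -3*6 = -18)
E = 4 (E = 2*(1*10)/5 = (⅖)*10 = 4)
S(o, P) = -36 (S(o, P) = (-2 + 4)*(-18) = 2*(-18) = -36)
-369 + S(12, 13)*101 = -369 - 36*101 = -369 - 3636 = -4005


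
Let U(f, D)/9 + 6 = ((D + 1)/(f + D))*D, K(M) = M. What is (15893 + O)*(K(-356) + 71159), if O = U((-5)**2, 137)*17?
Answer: 2324509692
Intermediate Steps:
U(f, D) = -54 + 9*D*(1 + D)/(D + f) (U(f, D) = -54 + 9*(((D + 1)/(f + D))*D) = -54 + 9*(((1 + D)/(D + f))*D) = -54 + 9*(D*(1 + D)/(D + f)) = -54 + 9*D*(1 + D)/(D + f))
O = 50813/3 (O = (9*(137**2 - 6*(-5)**2 - 5*137)/(137 + (-5)**2))*17 = (9*(18769 - 6*25 - 685)/(137 + 25))*17 = (9*(18769 - 150 - 685)/162)*17 = (9*(1/162)*17934)*17 = (2989/3)*17 = 50813/3 ≈ 16938.)
(15893 + O)*(K(-356) + 71159) = (15893 + 50813/3)*(-356 + 71159) = (98492/3)*70803 = 2324509692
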